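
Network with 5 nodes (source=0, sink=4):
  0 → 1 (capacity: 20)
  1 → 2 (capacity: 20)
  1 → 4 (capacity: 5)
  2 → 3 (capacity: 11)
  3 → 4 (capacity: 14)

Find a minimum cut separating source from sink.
Min cut value = 16, edges: (1,4), (2,3)

Min cut value: 16
Partition: S = [0, 1, 2], T = [3, 4]
Cut edges: (1,4), (2,3)

By max-flow min-cut theorem, max flow = min cut = 16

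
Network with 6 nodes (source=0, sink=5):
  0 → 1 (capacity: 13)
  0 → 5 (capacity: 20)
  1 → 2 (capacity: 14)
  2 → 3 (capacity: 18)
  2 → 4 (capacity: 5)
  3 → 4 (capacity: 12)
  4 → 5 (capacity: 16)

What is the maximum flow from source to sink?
Maximum flow = 33

Max flow: 33

Flow assignment:
  0 → 1: 13/13
  0 → 5: 20/20
  1 → 2: 13/14
  2 → 3: 8/18
  2 → 4: 5/5
  3 → 4: 8/12
  4 → 5: 13/16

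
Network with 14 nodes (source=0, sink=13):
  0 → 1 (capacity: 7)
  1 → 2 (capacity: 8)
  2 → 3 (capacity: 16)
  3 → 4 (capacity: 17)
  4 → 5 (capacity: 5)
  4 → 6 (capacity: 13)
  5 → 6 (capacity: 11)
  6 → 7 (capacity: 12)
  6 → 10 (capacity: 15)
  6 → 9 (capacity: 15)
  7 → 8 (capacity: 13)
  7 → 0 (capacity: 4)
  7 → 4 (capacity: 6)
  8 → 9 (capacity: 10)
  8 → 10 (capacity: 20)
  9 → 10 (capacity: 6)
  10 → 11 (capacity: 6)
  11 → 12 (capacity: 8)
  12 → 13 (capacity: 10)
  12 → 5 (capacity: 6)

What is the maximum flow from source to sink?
Maximum flow = 6

Max flow: 6

Flow assignment:
  0 → 1: 7/7
  1 → 2: 7/8
  2 → 3: 7/16
  3 → 4: 7/17
  4 → 6: 7/13
  6 → 7: 1/12
  6 → 10: 6/15
  7 → 0: 1/4
  10 → 11: 6/6
  11 → 12: 6/8
  12 → 13: 6/10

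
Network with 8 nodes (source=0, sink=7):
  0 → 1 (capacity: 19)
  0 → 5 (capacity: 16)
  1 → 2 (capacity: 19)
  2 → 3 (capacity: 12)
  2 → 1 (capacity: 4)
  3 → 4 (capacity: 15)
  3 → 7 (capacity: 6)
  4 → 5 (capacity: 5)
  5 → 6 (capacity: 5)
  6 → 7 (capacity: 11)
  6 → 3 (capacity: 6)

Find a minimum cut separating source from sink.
Min cut value = 11, edges: (3,7), (5,6)

Min cut value: 11
Partition: S = [0, 1, 2, 3, 4, 5], T = [6, 7]
Cut edges: (3,7), (5,6)

By max-flow min-cut theorem, max flow = min cut = 11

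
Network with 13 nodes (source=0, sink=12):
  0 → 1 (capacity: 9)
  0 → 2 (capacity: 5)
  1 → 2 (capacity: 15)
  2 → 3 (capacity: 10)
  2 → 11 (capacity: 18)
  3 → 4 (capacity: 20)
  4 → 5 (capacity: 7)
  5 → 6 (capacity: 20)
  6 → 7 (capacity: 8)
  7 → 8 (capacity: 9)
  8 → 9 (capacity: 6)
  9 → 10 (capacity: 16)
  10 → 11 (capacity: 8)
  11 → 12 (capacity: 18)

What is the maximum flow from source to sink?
Maximum flow = 14

Max flow: 14

Flow assignment:
  0 → 1: 9/9
  0 → 2: 5/5
  1 → 2: 9/15
  2 → 11: 14/18
  11 → 12: 14/18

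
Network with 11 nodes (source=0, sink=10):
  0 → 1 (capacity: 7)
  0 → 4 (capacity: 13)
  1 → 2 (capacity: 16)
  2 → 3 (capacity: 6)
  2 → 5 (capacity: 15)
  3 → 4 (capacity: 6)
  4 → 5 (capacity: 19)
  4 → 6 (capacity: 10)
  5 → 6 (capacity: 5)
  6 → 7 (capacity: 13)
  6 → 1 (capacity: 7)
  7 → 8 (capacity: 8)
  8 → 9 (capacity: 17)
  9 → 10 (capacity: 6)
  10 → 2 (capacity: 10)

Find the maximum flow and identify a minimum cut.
Max flow = 6, Min cut edges: (9,10)

Maximum flow: 6
Minimum cut: (9,10)
Partition: S = [0, 1, 2, 3, 4, 5, 6, 7, 8, 9], T = [10]

Max-flow min-cut theorem verified: both equal 6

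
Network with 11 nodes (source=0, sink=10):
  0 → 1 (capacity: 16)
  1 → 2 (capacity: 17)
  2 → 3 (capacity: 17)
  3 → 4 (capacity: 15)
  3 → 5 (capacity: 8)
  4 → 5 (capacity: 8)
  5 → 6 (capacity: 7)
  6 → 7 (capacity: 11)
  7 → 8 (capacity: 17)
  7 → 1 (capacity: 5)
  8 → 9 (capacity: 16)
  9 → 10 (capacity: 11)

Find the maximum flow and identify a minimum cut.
Max flow = 7, Min cut edges: (5,6)

Maximum flow: 7
Minimum cut: (5,6)
Partition: S = [0, 1, 2, 3, 4, 5], T = [6, 7, 8, 9, 10]

Max-flow min-cut theorem verified: both equal 7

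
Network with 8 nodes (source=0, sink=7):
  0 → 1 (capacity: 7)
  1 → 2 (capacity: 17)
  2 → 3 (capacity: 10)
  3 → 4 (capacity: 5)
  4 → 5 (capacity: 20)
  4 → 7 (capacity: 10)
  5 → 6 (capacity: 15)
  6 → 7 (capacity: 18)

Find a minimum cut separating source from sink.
Min cut value = 5, edges: (3,4)

Min cut value: 5
Partition: S = [0, 1, 2, 3], T = [4, 5, 6, 7]
Cut edges: (3,4)

By max-flow min-cut theorem, max flow = min cut = 5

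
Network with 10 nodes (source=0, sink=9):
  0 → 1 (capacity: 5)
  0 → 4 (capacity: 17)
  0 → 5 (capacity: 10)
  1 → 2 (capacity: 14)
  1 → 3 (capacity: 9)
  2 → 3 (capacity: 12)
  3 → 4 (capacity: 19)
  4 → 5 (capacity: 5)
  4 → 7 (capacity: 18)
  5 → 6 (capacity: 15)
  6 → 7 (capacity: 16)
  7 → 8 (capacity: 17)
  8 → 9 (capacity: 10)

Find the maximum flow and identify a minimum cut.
Max flow = 10, Min cut edges: (8,9)

Maximum flow: 10
Minimum cut: (8,9)
Partition: S = [0, 1, 2, 3, 4, 5, 6, 7, 8], T = [9]

Max-flow min-cut theorem verified: both equal 10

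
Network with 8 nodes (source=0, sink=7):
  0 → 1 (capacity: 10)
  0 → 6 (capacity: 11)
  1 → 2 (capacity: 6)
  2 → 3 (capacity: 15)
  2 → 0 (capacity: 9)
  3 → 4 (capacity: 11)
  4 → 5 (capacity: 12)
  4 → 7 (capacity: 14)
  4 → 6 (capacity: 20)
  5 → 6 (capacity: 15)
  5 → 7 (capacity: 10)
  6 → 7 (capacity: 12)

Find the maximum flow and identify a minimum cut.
Max flow = 17, Min cut edges: (0,6), (1,2)

Maximum flow: 17
Minimum cut: (0,6), (1,2)
Partition: S = [0, 1], T = [2, 3, 4, 5, 6, 7]

Max-flow min-cut theorem verified: both equal 17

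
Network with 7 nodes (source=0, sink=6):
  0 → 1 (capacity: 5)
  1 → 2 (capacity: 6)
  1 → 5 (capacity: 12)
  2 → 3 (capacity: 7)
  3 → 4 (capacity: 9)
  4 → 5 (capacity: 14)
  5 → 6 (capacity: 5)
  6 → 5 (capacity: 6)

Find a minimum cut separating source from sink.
Min cut value = 5, edges: (5,6)

Min cut value: 5
Partition: S = [0, 1, 2, 3, 4, 5], T = [6]
Cut edges: (5,6)

By max-flow min-cut theorem, max flow = min cut = 5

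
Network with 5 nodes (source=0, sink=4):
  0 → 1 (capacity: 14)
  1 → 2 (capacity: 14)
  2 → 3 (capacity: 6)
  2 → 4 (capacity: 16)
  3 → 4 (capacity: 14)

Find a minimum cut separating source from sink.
Min cut value = 14, edges: (1,2)

Min cut value: 14
Partition: S = [0, 1], T = [2, 3, 4]
Cut edges: (1,2)

By max-flow min-cut theorem, max flow = min cut = 14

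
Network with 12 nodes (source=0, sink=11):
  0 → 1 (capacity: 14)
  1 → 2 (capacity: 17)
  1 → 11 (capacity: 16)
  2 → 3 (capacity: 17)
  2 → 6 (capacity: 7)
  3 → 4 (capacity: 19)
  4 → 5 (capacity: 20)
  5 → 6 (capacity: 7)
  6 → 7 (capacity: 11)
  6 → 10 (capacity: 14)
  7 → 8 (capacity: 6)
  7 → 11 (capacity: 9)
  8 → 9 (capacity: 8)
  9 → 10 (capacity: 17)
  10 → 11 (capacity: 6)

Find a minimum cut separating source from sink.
Min cut value = 14, edges: (0,1)

Min cut value: 14
Partition: S = [0], T = [1, 2, 3, 4, 5, 6, 7, 8, 9, 10, 11]
Cut edges: (0,1)

By max-flow min-cut theorem, max flow = min cut = 14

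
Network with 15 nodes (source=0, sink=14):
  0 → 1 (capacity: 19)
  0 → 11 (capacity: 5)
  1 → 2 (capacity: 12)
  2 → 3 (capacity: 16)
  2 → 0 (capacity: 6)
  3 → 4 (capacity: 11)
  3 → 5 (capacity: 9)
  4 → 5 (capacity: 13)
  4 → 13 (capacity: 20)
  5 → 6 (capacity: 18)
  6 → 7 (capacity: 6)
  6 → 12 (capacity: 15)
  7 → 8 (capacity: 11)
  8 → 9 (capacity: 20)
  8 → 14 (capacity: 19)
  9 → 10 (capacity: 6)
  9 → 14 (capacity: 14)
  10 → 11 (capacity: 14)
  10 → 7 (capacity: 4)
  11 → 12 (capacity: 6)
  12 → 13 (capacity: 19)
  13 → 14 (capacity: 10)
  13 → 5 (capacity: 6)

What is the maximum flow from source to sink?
Maximum flow = 16

Max flow: 16

Flow assignment:
  0 → 1: 12/19
  0 → 11: 5/5
  1 → 2: 12/12
  2 → 3: 11/16
  2 → 0: 1/6
  3 → 4: 11/11
  4 → 5: 1/13
  4 → 13: 10/20
  5 → 6: 6/18
  6 → 7: 6/6
  7 → 8: 6/11
  8 → 14: 6/19
  11 → 12: 5/6
  12 → 13: 5/19
  13 → 14: 10/10
  13 → 5: 5/6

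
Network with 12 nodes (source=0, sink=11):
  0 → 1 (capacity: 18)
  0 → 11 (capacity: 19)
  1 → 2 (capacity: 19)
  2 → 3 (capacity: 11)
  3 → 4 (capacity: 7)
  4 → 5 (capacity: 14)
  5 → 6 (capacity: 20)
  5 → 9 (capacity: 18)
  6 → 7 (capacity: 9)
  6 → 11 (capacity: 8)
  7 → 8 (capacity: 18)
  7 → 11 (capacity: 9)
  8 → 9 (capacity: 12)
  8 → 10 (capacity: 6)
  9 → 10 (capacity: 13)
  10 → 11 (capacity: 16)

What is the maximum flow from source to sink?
Maximum flow = 26

Max flow: 26

Flow assignment:
  0 → 1: 7/18
  0 → 11: 19/19
  1 → 2: 7/19
  2 → 3: 7/11
  3 → 4: 7/7
  4 → 5: 7/14
  5 → 6: 7/20
  6 → 11: 7/8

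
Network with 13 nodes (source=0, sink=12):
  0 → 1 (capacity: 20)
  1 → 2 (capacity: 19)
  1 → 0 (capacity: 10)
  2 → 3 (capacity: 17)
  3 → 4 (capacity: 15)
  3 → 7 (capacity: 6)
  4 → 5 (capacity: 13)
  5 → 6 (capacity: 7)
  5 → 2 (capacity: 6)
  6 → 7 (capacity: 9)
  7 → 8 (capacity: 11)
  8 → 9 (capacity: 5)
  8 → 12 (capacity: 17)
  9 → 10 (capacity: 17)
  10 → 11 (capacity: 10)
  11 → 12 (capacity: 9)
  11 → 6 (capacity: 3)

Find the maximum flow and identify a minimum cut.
Max flow = 11, Min cut edges: (7,8)

Maximum flow: 11
Minimum cut: (7,8)
Partition: S = [0, 1, 2, 3, 4, 5, 6, 7], T = [8, 9, 10, 11, 12]

Max-flow min-cut theorem verified: both equal 11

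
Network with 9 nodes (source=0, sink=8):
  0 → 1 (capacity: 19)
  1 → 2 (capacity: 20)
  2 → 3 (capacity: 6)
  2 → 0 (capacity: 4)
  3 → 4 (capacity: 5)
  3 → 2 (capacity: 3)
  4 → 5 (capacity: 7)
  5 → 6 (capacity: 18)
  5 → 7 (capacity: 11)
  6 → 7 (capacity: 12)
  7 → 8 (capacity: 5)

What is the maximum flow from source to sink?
Maximum flow = 5

Max flow: 5

Flow assignment:
  0 → 1: 6/19
  1 → 2: 6/20
  2 → 3: 5/6
  2 → 0: 1/4
  3 → 4: 5/5
  4 → 5: 5/7
  5 → 7: 5/11
  7 → 8: 5/5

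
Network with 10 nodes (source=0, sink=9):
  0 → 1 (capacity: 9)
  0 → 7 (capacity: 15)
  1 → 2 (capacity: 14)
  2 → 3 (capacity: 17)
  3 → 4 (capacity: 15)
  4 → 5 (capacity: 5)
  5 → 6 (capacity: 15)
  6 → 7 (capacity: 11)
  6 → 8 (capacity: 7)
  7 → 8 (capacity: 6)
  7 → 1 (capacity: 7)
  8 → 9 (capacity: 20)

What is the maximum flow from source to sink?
Maximum flow = 11

Max flow: 11

Flow assignment:
  0 → 1: 5/9
  0 → 7: 6/15
  1 → 2: 5/14
  2 → 3: 5/17
  3 → 4: 5/15
  4 → 5: 5/5
  5 → 6: 5/15
  6 → 8: 5/7
  7 → 8: 6/6
  8 → 9: 11/20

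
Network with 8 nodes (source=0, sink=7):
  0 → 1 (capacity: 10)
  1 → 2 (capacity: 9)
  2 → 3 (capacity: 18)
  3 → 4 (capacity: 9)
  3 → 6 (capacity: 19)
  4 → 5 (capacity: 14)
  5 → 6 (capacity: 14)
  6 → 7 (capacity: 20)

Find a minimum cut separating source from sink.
Min cut value = 9, edges: (1,2)

Min cut value: 9
Partition: S = [0, 1], T = [2, 3, 4, 5, 6, 7]
Cut edges: (1,2)

By max-flow min-cut theorem, max flow = min cut = 9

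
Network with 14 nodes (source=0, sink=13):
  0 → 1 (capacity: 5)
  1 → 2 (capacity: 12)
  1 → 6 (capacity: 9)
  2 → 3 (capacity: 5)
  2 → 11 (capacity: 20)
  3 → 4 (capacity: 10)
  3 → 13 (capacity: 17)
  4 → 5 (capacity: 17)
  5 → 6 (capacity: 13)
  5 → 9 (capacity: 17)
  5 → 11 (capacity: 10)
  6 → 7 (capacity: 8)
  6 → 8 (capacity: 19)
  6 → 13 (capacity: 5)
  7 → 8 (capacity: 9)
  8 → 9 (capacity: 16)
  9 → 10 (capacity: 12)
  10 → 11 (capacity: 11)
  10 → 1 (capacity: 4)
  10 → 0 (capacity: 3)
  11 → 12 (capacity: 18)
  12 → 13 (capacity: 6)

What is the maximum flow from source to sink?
Maximum flow = 5

Max flow: 5

Flow assignment:
  0 → 1: 5/5
  1 → 6: 5/9
  6 → 13: 5/5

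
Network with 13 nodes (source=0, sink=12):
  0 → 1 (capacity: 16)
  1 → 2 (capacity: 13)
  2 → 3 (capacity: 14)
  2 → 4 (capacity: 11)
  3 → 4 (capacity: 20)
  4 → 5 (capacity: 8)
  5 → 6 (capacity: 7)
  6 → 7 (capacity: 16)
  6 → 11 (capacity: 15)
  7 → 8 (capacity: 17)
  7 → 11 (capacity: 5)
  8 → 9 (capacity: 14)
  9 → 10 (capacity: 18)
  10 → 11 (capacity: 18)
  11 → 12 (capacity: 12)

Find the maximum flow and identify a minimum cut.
Max flow = 7, Min cut edges: (5,6)

Maximum flow: 7
Minimum cut: (5,6)
Partition: S = [0, 1, 2, 3, 4, 5], T = [6, 7, 8, 9, 10, 11, 12]

Max-flow min-cut theorem verified: both equal 7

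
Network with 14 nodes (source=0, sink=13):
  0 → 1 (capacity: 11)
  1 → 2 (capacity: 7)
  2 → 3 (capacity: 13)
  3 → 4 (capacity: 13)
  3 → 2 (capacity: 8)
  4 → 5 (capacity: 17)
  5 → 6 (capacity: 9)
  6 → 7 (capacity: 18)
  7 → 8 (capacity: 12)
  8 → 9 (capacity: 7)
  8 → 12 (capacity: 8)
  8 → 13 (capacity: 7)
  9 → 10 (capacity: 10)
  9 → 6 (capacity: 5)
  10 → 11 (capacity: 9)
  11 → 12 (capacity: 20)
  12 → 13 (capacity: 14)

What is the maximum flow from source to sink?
Maximum flow = 7

Max flow: 7

Flow assignment:
  0 → 1: 7/11
  1 → 2: 7/7
  2 → 3: 7/13
  3 → 4: 7/13
  4 → 5: 7/17
  5 → 6: 7/9
  6 → 7: 7/18
  7 → 8: 7/12
  8 → 13: 7/7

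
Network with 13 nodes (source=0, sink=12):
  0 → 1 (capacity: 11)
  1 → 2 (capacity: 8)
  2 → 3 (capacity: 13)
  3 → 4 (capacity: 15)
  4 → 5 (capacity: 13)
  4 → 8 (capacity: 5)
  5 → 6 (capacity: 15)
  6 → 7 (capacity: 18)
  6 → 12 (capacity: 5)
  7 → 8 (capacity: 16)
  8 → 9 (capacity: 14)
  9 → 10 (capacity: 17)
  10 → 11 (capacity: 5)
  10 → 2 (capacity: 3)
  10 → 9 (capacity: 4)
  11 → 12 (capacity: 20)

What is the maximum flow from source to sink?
Maximum flow = 8

Max flow: 8

Flow assignment:
  0 → 1: 8/11
  1 → 2: 8/8
  2 → 3: 8/13
  3 → 4: 8/15
  4 → 5: 5/13
  4 → 8: 3/5
  5 → 6: 5/15
  6 → 12: 5/5
  8 → 9: 3/14
  9 → 10: 3/17
  10 → 11: 3/5
  11 → 12: 3/20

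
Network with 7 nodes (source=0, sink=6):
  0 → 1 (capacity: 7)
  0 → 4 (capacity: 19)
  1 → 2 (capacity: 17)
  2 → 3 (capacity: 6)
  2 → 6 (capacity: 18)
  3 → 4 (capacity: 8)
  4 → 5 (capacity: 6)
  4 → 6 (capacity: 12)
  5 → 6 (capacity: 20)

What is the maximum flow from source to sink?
Maximum flow = 25

Max flow: 25

Flow assignment:
  0 → 1: 7/7
  0 → 4: 18/19
  1 → 2: 7/17
  2 → 6: 7/18
  4 → 5: 6/6
  4 → 6: 12/12
  5 → 6: 6/20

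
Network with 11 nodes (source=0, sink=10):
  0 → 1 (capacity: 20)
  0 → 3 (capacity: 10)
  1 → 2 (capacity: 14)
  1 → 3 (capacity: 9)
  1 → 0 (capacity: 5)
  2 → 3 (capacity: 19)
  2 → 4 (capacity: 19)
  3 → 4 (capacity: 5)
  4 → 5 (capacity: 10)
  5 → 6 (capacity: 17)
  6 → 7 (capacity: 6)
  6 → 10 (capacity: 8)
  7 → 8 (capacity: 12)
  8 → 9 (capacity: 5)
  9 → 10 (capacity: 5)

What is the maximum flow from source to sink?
Maximum flow = 10

Max flow: 10

Flow assignment:
  0 → 1: 10/20
  1 → 2: 10/14
  2 → 4: 10/19
  4 → 5: 10/10
  5 → 6: 10/17
  6 → 7: 2/6
  6 → 10: 8/8
  7 → 8: 2/12
  8 → 9: 2/5
  9 → 10: 2/5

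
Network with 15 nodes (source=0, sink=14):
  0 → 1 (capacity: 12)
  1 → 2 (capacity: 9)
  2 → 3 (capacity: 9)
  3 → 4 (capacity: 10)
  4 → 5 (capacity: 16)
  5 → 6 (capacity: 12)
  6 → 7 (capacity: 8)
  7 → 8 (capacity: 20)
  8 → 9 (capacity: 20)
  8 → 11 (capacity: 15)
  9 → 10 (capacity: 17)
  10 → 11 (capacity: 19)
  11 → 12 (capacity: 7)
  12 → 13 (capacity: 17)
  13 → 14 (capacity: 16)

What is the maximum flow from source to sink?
Maximum flow = 7

Max flow: 7

Flow assignment:
  0 → 1: 7/12
  1 → 2: 7/9
  2 → 3: 7/9
  3 → 4: 7/10
  4 → 5: 7/16
  5 → 6: 7/12
  6 → 7: 7/8
  7 → 8: 7/20
  8 → 11: 7/15
  11 → 12: 7/7
  12 → 13: 7/17
  13 → 14: 7/16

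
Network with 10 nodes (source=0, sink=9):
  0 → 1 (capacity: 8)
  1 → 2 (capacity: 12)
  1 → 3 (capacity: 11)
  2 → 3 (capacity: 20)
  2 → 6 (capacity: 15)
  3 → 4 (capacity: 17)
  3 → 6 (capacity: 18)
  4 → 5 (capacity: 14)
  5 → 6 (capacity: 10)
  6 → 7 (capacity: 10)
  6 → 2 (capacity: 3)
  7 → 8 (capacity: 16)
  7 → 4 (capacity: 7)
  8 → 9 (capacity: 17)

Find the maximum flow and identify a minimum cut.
Max flow = 8, Min cut edges: (0,1)

Maximum flow: 8
Minimum cut: (0,1)
Partition: S = [0], T = [1, 2, 3, 4, 5, 6, 7, 8, 9]

Max-flow min-cut theorem verified: both equal 8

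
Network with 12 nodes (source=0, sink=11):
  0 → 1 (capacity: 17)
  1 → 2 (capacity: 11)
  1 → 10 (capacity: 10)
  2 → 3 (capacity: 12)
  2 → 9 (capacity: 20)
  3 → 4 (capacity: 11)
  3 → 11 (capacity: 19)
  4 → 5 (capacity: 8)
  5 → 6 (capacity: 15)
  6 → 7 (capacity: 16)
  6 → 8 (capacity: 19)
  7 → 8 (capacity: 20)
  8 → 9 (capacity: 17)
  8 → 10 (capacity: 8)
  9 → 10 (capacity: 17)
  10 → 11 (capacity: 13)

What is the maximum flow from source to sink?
Maximum flow = 17

Max flow: 17

Flow assignment:
  0 → 1: 17/17
  1 → 2: 7/11
  1 → 10: 10/10
  2 → 3: 7/12
  3 → 11: 7/19
  10 → 11: 10/13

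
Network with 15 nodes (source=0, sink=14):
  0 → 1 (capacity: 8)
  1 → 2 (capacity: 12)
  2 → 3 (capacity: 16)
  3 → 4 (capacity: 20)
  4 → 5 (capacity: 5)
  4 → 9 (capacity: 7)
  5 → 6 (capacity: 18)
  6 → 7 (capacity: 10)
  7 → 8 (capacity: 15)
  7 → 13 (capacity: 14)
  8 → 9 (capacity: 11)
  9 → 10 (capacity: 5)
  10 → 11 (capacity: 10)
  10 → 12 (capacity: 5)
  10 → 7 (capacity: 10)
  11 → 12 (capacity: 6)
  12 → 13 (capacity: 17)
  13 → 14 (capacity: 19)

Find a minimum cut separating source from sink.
Min cut value = 8, edges: (0,1)

Min cut value: 8
Partition: S = [0], T = [1, 2, 3, 4, 5, 6, 7, 8, 9, 10, 11, 12, 13, 14]
Cut edges: (0,1)

By max-flow min-cut theorem, max flow = min cut = 8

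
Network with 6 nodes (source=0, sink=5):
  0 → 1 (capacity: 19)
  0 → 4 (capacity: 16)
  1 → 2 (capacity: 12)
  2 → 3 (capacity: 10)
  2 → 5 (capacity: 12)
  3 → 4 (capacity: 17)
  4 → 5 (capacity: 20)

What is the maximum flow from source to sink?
Maximum flow = 28

Max flow: 28

Flow assignment:
  0 → 1: 12/19
  0 → 4: 16/16
  1 → 2: 12/12
  2 → 5: 12/12
  4 → 5: 16/20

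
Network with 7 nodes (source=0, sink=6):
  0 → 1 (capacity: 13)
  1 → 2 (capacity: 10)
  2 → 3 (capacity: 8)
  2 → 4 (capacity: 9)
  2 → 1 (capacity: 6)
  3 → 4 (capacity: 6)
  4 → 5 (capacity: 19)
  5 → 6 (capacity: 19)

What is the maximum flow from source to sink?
Maximum flow = 10

Max flow: 10

Flow assignment:
  0 → 1: 10/13
  1 → 2: 10/10
  2 → 3: 1/8
  2 → 4: 9/9
  3 → 4: 1/6
  4 → 5: 10/19
  5 → 6: 10/19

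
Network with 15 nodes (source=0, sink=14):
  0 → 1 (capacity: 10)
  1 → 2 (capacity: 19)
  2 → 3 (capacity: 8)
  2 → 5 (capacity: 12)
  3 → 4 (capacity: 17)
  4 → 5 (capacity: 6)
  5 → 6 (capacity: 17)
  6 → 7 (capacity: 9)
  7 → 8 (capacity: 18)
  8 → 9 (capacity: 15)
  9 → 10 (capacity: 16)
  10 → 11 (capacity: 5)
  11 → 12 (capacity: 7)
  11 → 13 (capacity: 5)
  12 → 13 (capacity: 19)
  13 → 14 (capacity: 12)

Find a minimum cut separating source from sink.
Min cut value = 5, edges: (10,11)

Min cut value: 5
Partition: S = [0, 1, 2, 3, 4, 5, 6, 7, 8, 9, 10], T = [11, 12, 13, 14]
Cut edges: (10,11)

By max-flow min-cut theorem, max flow = min cut = 5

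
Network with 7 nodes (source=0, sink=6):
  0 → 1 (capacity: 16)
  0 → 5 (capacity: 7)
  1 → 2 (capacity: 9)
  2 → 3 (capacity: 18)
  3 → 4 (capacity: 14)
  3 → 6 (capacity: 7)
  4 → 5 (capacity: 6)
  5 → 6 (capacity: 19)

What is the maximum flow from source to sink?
Maximum flow = 16

Max flow: 16

Flow assignment:
  0 → 1: 9/16
  0 → 5: 7/7
  1 → 2: 9/9
  2 → 3: 9/18
  3 → 4: 2/14
  3 → 6: 7/7
  4 → 5: 2/6
  5 → 6: 9/19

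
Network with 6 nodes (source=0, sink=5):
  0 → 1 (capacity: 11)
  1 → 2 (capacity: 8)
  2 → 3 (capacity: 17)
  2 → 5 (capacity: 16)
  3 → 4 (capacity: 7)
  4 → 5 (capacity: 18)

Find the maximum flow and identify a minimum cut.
Max flow = 8, Min cut edges: (1,2)

Maximum flow: 8
Minimum cut: (1,2)
Partition: S = [0, 1], T = [2, 3, 4, 5]

Max-flow min-cut theorem verified: both equal 8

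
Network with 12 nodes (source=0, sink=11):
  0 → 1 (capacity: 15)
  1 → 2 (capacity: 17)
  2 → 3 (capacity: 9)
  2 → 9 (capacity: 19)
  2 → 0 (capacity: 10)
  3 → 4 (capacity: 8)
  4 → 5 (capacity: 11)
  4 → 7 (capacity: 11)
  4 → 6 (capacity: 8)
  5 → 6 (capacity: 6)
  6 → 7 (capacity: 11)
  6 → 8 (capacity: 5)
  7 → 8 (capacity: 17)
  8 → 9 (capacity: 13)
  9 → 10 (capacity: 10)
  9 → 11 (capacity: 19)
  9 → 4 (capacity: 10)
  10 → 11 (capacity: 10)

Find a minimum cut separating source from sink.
Min cut value = 15, edges: (0,1)

Min cut value: 15
Partition: S = [0], T = [1, 2, 3, 4, 5, 6, 7, 8, 9, 10, 11]
Cut edges: (0,1)

By max-flow min-cut theorem, max flow = min cut = 15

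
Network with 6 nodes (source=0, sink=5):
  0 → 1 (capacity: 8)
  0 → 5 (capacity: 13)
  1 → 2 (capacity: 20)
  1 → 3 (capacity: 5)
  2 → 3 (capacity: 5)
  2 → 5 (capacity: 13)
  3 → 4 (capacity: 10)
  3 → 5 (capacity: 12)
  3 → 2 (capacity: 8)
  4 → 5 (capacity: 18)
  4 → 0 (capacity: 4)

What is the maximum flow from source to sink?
Maximum flow = 21

Max flow: 21

Flow assignment:
  0 → 1: 8/8
  0 → 5: 13/13
  1 → 2: 8/20
  2 → 5: 8/13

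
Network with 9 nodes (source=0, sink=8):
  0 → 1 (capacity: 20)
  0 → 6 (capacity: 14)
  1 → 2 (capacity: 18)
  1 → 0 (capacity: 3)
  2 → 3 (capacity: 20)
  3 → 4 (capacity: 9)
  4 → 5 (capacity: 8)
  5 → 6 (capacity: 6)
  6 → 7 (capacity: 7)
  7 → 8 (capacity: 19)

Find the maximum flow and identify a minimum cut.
Max flow = 7, Min cut edges: (6,7)

Maximum flow: 7
Minimum cut: (6,7)
Partition: S = [0, 1, 2, 3, 4, 5, 6], T = [7, 8]

Max-flow min-cut theorem verified: both equal 7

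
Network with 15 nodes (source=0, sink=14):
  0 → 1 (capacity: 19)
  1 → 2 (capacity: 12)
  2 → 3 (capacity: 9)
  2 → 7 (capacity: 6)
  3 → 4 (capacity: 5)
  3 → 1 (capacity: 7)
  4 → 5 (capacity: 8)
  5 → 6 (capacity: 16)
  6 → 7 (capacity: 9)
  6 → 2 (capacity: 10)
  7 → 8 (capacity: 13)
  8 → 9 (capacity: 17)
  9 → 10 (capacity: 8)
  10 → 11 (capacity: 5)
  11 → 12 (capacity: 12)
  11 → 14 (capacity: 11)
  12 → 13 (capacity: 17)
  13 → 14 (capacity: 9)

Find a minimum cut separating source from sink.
Min cut value = 5, edges: (10,11)

Min cut value: 5
Partition: S = [0, 1, 2, 3, 4, 5, 6, 7, 8, 9, 10], T = [11, 12, 13, 14]
Cut edges: (10,11)

By max-flow min-cut theorem, max flow = min cut = 5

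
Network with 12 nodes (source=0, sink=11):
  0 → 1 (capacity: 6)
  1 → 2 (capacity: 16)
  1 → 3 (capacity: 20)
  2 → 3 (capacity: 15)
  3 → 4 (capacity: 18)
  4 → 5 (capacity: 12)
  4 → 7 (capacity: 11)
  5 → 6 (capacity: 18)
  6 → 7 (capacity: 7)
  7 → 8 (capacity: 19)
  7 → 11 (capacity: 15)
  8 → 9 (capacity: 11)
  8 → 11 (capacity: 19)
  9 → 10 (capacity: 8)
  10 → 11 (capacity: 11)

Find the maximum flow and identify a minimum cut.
Max flow = 6, Min cut edges: (0,1)

Maximum flow: 6
Minimum cut: (0,1)
Partition: S = [0], T = [1, 2, 3, 4, 5, 6, 7, 8, 9, 10, 11]

Max-flow min-cut theorem verified: both equal 6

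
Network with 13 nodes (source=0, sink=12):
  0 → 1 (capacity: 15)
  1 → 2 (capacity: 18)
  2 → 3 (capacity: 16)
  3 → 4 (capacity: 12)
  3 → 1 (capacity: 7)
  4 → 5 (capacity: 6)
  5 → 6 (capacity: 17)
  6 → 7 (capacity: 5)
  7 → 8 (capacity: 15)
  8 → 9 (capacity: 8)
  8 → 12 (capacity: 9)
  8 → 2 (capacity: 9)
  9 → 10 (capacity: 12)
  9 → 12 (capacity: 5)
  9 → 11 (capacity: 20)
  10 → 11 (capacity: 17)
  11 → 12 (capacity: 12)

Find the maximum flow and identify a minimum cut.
Max flow = 5, Min cut edges: (6,7)

Maximum flow: 5
Minimum cut: (6,7)
Partition: S = [0, 1, 2, 3, 4, 5, 6], T = [7, 8, 9, 10, 11, 12]

Max-flow min-cut theorem verified: both equal 5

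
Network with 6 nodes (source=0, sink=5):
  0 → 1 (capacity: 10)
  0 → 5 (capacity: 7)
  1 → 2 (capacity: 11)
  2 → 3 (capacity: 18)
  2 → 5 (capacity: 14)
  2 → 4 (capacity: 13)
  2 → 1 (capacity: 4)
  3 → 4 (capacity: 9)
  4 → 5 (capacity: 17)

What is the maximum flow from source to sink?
Maximum flow = 17

Max flow: 17

Flow assignment:
  0 → 1: 10/10
  0 → 5: 7/7
  1 → 2: 10/11
  2 → 5: 10/14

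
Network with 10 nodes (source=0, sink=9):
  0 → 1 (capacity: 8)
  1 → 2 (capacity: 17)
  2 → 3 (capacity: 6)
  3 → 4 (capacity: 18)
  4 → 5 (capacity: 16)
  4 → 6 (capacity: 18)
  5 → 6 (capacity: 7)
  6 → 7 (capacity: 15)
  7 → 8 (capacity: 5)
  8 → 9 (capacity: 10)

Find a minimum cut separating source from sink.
Min cut value = 5, edges: (7,8)

Min cut value: 5
Partition: S = [0, 1, 2, 3, 4, 5, 6, 7], T = [8, 9]
Cut edges: (7,8)

By max-flow min-cut theorem, max flow = min cut = 5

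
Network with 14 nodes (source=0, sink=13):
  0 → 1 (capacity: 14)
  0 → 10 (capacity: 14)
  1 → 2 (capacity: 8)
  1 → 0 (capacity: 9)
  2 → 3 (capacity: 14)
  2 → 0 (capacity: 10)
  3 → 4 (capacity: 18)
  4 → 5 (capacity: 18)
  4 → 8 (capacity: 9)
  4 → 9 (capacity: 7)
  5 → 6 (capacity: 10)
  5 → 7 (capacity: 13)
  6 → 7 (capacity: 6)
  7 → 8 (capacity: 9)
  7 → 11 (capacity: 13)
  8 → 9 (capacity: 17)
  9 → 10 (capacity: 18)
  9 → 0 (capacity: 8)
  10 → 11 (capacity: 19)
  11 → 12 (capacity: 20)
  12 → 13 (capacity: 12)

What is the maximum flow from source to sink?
Maximum flow = 12

Max flow: 12

Flow assignment:
  0 → 1: 8/14
  0 → 10: 4/14
  1 → 2: 8/8
  2 → 3: 8/14
  3 → 4: 8/18
  4 → 5: 8/18
  5 → 7: 8/13
  7 → 11: 8/13
  10 → 11: 4/19
  11 → 12: 12/20
  12 → 13: 12/12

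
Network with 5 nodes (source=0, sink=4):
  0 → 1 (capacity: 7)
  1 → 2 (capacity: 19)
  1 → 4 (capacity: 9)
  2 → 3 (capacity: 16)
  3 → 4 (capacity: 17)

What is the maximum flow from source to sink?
Maximum flow = 7

Max flow: 7

Flow assignment:
  0 → 1: 7/7
  1 → 4: 7/9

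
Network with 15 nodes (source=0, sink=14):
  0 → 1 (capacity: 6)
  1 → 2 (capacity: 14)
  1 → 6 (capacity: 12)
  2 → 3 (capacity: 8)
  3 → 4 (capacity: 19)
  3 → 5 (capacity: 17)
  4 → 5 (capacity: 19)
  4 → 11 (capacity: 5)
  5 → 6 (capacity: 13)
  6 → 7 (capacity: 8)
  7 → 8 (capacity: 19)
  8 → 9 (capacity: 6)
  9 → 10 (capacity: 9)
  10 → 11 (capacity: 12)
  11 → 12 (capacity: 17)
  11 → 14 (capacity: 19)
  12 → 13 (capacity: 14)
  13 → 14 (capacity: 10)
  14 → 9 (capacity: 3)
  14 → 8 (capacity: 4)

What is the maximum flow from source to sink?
Maximum flow = 6

Max flow: 6

Flow assignment:
  0 → 1: 6/6
  1 → 2: 5/14
  1 → 6: 1/12
  2 → 3: 5/8
  3 → 4: 5/19
  4 → 11: 5/5
  6 → 7: 1/8
  7 → 8: 1/19
  8 → 9: 1/6
  9 → 10: 1/9
  10 → 11: 1/12
  11 → 14: 6/19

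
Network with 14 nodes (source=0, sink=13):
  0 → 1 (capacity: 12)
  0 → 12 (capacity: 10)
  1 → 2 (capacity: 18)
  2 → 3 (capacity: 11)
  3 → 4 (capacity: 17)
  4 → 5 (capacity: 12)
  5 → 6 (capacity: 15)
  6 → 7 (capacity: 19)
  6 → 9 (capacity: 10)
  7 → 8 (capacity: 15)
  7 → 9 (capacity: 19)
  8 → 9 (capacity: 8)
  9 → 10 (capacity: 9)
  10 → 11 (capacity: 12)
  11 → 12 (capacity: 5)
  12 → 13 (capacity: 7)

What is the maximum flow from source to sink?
Maximum flow = 7

Max flow: 7

Flow assignment:
  0 → 1: 5/12
  0 → 12: 2/10
  1 → 2: 5/18
  2 → 3: 5/11
  3 → 4: 5/17
  4 → 5: 5/12
  5 → 6: 5/15
  6 → 9: 5/10
  9 → 10: 5/9
  10 → 11: 5/12
  11 → 12: 5/5
  12 → 13: 7/7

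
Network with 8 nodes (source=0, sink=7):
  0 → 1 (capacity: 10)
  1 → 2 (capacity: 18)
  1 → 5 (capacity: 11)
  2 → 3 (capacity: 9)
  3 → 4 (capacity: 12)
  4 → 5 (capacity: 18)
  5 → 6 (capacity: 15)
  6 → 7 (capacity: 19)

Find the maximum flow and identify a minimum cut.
Max flow = 10, Min cut edges: (0,1)

Maximum flow: 10
Minimum cut: (0,1)
Partition: S = [0], T = [1, 2, 3, 4, 5, 6, 7]

Max-flow min-cut theorem verified: both equal 10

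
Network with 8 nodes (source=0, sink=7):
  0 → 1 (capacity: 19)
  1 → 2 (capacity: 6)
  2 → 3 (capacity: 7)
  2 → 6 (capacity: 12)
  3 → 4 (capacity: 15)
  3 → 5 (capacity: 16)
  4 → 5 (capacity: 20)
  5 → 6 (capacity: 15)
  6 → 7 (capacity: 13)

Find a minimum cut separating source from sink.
Min cut value = 6, edges: (1,2)

Min cut value: 6
Partition: S = [0, 1], T = [2, 3, 4, 5, 6, 7]
Cut edges: (1,2)

By max-flow min-cut theorem, max flow = min cut = 6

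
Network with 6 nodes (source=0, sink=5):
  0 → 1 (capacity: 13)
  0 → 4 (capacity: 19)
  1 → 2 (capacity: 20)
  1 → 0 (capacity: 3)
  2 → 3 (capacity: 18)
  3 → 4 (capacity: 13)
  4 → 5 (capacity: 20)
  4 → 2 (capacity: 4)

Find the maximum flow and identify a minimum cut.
Max flow = 20, Min cut edges: (4,5)

Maximum flow: 20
Minimum cut: (4,5)
Partition: S = [0, 1, 2, 3, 4], T = [5]

Max-flow min-cut theorem verified: both equal 20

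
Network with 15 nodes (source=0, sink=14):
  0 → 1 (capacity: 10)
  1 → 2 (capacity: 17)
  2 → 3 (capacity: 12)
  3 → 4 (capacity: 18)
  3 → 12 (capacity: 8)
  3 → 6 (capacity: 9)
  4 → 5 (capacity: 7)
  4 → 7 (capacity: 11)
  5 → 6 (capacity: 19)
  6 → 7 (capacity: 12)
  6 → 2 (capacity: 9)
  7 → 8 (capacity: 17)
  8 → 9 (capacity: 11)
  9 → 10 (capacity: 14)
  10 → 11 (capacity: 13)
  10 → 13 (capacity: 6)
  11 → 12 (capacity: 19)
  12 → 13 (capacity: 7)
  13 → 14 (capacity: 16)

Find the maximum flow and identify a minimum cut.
Max flow = 10, Min cut edges: (0,1)

Maximum flow: 10
Minimum cut: (0,1)
Partition: S = [0], T = [1, 2, 3, 4, 5, 6, 7, 8, 9, 10, 11, 12, 13, 14]

Max-flow min-cut theorem verified: both equal 10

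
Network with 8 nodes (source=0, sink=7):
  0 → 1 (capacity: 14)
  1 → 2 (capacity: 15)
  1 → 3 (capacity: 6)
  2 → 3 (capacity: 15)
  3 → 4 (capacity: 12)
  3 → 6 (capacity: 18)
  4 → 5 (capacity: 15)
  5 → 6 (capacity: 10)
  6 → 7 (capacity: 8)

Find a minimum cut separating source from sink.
Min cut value = 8, edges: (6,7)

Min cut value: 8
Partition: S = [0, 1, 2, 3, 4, 5, 6], T = [7]
Cut edges: (6,7)

By max-flow min-cut theorem, max flow = min cut = 8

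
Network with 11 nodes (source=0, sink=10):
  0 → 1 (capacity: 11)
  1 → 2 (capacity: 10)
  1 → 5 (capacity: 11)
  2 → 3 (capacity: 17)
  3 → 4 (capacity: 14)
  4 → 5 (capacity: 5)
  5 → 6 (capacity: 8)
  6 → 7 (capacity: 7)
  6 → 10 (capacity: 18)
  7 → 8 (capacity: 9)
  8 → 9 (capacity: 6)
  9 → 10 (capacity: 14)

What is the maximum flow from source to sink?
Maximum flow = 8

Max flow: 8

Flow assignment:
  0 → 1: 8/11
  1 → 5: 8/11
  5 → 6: 8/8
  6 → 10: 8/18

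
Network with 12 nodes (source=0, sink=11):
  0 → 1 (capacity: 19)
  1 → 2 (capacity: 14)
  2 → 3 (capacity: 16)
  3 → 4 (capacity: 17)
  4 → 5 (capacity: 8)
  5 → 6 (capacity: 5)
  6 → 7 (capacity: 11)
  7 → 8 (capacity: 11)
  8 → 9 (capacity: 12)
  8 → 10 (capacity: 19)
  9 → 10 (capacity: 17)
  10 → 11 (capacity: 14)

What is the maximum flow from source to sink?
Maximum flow = 5

Max flow: 5

Flow assignment:
  0 → 1: 5/19
  1 → 2: 5/14
  2 → 3: 5/16
  3 → 4: 5/17
  4 → 5: 5/8
  5 → 6: 5/5
  6 → 7: 5/11
  7 → 8: 5/11
  8 → 10: 5/19
  10 → 11: 5/14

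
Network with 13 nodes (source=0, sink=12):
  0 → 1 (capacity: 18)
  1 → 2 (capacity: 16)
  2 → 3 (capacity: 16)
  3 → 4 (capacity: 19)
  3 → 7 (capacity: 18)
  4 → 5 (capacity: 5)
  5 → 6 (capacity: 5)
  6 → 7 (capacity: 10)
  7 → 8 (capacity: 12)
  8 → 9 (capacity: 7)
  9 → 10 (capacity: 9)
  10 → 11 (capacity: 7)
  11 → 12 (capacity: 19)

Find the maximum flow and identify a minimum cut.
Max flow = 7, Min cut edges: (10,11)

Maximum flow: 7
Minimum cut: (10,11)
Partition: S = [0, 1, 2, 3, 4, 5, 6, 7, 8, 9, 10], T = [11, 12]

Max-flow min-cut theorem verified: both equal 7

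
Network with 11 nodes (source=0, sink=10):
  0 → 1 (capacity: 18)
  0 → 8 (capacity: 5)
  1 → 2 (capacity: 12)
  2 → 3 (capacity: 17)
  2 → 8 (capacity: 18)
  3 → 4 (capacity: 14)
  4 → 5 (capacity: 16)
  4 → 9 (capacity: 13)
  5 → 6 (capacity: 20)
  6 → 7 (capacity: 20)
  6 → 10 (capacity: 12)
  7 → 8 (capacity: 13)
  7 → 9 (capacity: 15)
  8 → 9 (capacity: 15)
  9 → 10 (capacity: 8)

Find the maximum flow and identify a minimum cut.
Max flow = 17, Min cut edges: (0,8), (1,2)

Maximum flow: 17
Minimum cut: (0,8), (1,2)
Partition: S = [0, 1], T = [2, 3, 4, 5, 6, 7, 8, 9, 10]

Max-flow min-cut theorem verified: both equal 17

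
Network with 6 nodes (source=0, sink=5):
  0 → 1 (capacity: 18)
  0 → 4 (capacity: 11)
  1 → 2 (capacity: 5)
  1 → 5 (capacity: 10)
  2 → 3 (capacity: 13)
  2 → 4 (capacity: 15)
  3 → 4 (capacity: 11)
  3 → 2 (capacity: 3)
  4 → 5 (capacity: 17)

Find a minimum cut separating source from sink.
Min cut value = 26, edges: (0,4), (1,2), (1,5)

Min cut value: 26
Partition: S = [0, 1], T = [2, 3, 4, 5]
Cut edges: (0,4), (1,2), (1,5)

By max-flow min-cut theorem, max flow = min cut = 26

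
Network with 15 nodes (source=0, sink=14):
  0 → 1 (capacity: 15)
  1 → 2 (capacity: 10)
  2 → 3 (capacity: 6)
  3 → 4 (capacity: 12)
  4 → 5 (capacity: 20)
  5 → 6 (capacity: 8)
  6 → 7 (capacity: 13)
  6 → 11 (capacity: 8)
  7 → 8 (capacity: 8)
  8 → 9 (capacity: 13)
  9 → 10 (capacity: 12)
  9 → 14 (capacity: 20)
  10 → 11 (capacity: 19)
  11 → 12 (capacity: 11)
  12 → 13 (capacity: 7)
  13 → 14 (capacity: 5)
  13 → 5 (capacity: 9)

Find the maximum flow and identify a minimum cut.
Max flow = 6, Min cut edges: (2,3)

Maximum flow: 6
Minimum cut: (2,3)
Partition: S = [0, 1, 2], T = [3, 4, 5, 6, 7, 8, 9, 10, 11, 12, 13, 14]

Max-flow min-cut theorem verified: both equal 6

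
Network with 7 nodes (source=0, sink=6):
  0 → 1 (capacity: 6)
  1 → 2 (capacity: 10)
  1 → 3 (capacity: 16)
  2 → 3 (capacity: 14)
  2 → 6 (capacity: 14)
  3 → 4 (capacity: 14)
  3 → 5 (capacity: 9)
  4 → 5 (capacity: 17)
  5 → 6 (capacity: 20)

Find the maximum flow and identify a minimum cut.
Max flow = 6, Min cut edges: (0,1)

Maximum flow: 6
Minimum cut: (0,1)
Partition: S = [0], T = [1, 2, 3, 4, 5, 6]

Max-flow min-cut theorem verified: both equal 6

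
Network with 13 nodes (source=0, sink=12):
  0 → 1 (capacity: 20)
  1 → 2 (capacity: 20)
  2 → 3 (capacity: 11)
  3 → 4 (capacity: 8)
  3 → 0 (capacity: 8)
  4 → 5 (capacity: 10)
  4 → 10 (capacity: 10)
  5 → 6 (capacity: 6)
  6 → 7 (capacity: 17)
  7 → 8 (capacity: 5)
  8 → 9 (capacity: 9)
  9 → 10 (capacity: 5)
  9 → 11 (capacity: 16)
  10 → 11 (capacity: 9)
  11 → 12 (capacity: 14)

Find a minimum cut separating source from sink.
Min cut value = 8, edges: (3,4)

Min cut value: 8
Partition: S = [0, 1, 2, 3], T = [4, 5, 6, 7, 8, 9, 10, 11, 12]
Cut edges: (3,4)

By max-flow min-cut theorem, max flow = min cut = 8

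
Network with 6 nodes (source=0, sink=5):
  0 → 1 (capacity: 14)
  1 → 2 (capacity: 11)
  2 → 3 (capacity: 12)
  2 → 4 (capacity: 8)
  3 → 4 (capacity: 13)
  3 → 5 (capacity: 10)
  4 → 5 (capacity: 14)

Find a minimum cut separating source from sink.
Min cut value = 11, edges: (1,2)

Min cut value: 11
Partition: S = [0, 1], T = [2, 3, 4, 5]
Cut edges: (1,2)

By max-flow min-cut theorem, max flow = min cut = 11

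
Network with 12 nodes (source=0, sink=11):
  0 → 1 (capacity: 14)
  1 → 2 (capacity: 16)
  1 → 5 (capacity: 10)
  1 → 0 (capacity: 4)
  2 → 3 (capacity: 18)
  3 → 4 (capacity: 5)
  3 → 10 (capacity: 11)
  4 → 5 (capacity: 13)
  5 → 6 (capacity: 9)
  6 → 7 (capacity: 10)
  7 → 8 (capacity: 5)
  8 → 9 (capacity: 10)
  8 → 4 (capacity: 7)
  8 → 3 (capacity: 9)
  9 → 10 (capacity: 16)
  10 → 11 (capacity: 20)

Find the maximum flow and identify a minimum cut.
Max flow = 14, Min cut edges: (0,1)

Maximum flow: 14
Minimum cut: (0,1)
Partition: S = [0], T = [1, 2, 3, 4, 5, 6, 7, 8, 9, 10, 11]

Max-flow min-cut theorem verified: both equal 14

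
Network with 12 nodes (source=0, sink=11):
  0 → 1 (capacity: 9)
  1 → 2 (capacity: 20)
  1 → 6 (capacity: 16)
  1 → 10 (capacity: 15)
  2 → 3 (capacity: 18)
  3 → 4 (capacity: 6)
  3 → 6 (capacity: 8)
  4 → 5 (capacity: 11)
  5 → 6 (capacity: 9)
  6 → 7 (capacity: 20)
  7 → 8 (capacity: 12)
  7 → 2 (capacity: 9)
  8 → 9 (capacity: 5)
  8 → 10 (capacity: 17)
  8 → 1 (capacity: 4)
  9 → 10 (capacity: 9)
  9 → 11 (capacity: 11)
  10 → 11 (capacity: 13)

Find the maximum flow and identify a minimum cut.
Max flow = 9, Min cut edges: (0,1)

Maximum flow: 9
Minimum cut: (0,1)
Partition: S = [0], T = [1, 2, 3, 4, 5, 6, 7, 8, 9, 10, 11]

Max-flow min-cut theorem verified: both equal 9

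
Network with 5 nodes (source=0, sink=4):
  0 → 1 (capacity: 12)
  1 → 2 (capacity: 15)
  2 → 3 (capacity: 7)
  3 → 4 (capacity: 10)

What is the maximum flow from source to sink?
Maximum flow = 7

Max flow: 7

Flow assignment:
  0 → 1: 7/12
  1 → 2: 7/15
  2 → 3: 7/7
  3 → 4: 7/10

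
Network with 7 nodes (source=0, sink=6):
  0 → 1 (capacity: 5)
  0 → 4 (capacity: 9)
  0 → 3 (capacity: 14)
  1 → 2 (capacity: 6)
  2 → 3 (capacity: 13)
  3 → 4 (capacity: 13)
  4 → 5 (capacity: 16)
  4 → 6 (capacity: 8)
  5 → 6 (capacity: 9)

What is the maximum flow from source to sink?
Maximum flow = 17

Max flow: 17

Flow assignment:
  0 → 1: 5/5
  0 → 4: 4/9
  0 → 3: 8/14
  1 → 2: 5/6
  2 → 3: 5/13
  3 → 4: 13/13
  4 → 5: 9/16
  4 → 6: 8/8
  5 → 6: 9/9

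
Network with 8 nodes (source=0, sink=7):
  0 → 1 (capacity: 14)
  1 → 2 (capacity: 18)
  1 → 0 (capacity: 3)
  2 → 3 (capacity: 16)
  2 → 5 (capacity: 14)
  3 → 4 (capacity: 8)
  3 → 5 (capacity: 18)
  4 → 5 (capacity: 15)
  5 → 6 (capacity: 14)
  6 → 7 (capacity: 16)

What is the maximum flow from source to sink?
Maximum flow = 14

Max flow: 14

Flow assignment:
  0 → 1: 14/14
  1 → 2: 14/18
  2 → 5: 14/14
  5 → 6: 14/14
  6 → 7: 14/16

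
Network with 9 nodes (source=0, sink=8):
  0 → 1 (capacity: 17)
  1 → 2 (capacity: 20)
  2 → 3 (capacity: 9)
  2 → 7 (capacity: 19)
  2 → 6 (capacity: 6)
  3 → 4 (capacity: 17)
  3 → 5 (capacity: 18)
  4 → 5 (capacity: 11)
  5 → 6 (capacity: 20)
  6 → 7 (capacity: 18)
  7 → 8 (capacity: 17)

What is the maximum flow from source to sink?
Maximum flow = 17

Max flow: 17

Flow assignment:
  0 → 1: 17/17
  1 → 2: 17/20
  2 → 7: 17/19
  7 → 8: 17/17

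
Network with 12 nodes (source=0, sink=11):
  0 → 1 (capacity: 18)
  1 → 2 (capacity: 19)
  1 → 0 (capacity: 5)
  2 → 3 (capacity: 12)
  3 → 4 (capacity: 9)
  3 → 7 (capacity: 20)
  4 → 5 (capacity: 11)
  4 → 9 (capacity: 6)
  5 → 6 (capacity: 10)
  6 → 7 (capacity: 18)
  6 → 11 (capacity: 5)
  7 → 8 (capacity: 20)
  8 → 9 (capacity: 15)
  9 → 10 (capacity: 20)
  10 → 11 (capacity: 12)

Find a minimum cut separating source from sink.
Min cut value = 12, edges: (2,3)

Min cut value: 12
Partition: S = [0, 1, 2], T = [3, 4, 5, 6, 7, 8, 9, 10, 11]
Cut edges: (2,3)

By max-flow min-cut theorem, max flow = min cut = 12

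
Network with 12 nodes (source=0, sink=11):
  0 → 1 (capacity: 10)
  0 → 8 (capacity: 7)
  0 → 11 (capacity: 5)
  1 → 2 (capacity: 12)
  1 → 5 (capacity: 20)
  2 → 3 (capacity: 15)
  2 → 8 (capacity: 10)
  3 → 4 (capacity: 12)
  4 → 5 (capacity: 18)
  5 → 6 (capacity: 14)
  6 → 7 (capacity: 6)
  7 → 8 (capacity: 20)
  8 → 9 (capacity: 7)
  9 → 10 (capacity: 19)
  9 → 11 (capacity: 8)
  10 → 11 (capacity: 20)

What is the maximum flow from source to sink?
Maximum flow = 12

Max flow: 12

Flow assignment:
  0 → 1: 7/10
  0 → 11: 5/5
  1 → 2: 7/12
  2 → 8: 7/10
  8 → 9: 7/7
  9 → 11: 7/8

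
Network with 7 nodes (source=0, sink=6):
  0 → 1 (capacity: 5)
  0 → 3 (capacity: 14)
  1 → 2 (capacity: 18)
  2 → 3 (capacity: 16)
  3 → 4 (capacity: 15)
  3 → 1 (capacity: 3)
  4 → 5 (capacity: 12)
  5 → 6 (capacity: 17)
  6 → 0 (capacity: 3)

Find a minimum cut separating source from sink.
Min cut value = 12, edges: (4,5)

Min cut value: 12
Partition: S = [0, 1, 2, 3, 4], T = [5, 6]
Cut edges: (4,5)

By max-flow min-cut theorem, max flow = min cut = 12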